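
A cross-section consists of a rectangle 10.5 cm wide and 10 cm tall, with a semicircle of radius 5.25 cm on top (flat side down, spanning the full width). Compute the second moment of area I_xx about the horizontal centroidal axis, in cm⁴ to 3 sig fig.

I_xx ≈ 2560 cm⁴

Treat the section as a set of non-overlapping primitives; coordinates are from the bounding-box lower-left.
Rectangular body: 10.5 × 10, A = 105 cm², y = 5 cm, Ī = 875 cm⁴.
Semicircular cap: semicircle r = 5.25, A = 43.295 cm², y = 12.228 cm, Ī = 83.381 cm⁴.
Centroid: ȳ = ΣA·y / ΣA = 7.1103 cm.
Transfer each piece to the horizontal centroidal axis using Ī + A·d² with d = y − 7.1103:
  rectangular body: d = -2.1103 cm → contributes +1342.6 cm⁴
  semicircular cap: d = 5.1179 cm → contributes +1217.4 cm⁴
Total I = 2 560 cm⁴.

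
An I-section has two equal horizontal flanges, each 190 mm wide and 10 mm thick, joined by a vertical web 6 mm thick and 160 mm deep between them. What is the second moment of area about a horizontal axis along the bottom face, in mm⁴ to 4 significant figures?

Split into non-overlapping primitives; take the origin at the lower-left of the bounding box.
Bottom flange: 190 × 10, A = 1 900 mm², y = 5 mm, Ī = 15833.3 mm⁴.
Web: 6 × 160, A = 960 mm², y = 90 mm, Ī = 2 048 000 mm⁴.
Top flange: 190 × 10, A = 1 900 mm², y = 175 mm, Ī = 15833.3 mm⁴.
Transfer each piece to the base of the section using Ī + A·d² with d = y − 0:
  bottom flange: d = 5 mm → contributes +63333.3 mm⁴
  web: d = 90 mm → contributes +9 824 000 mm⁴
  top flange: d = 175 mm → contributes +58 203 333 mm⁴
Total I = 68 090 667 mm⁴.

I_base ≈ 6.809 × 10⁷ mm⁴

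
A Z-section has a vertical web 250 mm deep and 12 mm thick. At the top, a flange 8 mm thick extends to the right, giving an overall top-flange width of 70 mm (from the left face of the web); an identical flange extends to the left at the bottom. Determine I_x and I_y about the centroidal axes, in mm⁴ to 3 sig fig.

I_x ≈ 2.92 × 10⁷ mm⁴, I_y ≈ 1.43 × 10⁶ mm⁴

Break the section into simple shapes (no overlaps), measuring from the bottom-left corner of the bounding box.
Web: 12 × 250, A = 3 000 mm², y = 125 mm, Ī = 15 625 000 mm⁴.
Top flange (beyond web): 58 × 8, A = 464 mm², y = 246 mm, Ī = 2474.7 mm⁴.
Bottom flange (beyond web): 58 × 8, A = 464 mm², y = 4 mm, Ī = 2474.7 mm⁴.
Centroid: ȳ = ΣA·y / ΣA = 125 mm.
Transfer each piece to the centroidal x-axis using Ī + A·d² with d = y − 125:
  web: d = 0 mm → contributes +15 625 000 mm⁴
  top flange (beyond web): d = 121 mm → contributes +6 795 899 mm⁴
  bottom flange (beyond web): d = -121 mm → contributes +6 795 899 mm⁴
Total I = 29 216 797 mm⁴.
For the y-axis: x̄ = 64 mm.
Repeating about the centroidal y-axis gives I_y = 1 432 949 mm⁴.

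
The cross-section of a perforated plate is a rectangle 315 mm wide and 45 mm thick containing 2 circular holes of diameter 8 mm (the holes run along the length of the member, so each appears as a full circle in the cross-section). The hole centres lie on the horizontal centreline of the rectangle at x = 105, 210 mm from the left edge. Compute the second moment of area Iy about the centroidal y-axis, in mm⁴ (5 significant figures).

Iy ≈ 1.1693 × 10⁸ mm⁴

Treat the section as a set of non-overlapping primitives; coordinates are from the bounding-box lower-left.
Plate: 315 × 45, A = 14 175 mm², x = 157.5 mm, Ī = 117 209 531 mm⁴.
Hole 1 (subtracted): ⌀8, A = 50.26548 mm², x = 105 mm, Ī = 201.0619 mm⁴.
Hole 2 (subtracted): ⌀8, A = 50.26548 mm², x = 210 mm, Ī = 201.0619 mm⁴.
By symmetry the centroid is at mid-width, x̄ = 157.5 mm.
Transfer each piece to the centroidal y-axis using Ī + A·d² with d = x − 157.5:
  plate: d = 0 mm → contributes +117 209 531 mm⁴
  hole 1: d = -52.5 mm → contributes −138745.3 mm⁴
  hole 2: d = 52.5 mm → contributes −138745.3 mm⁴
Total I = 116 932 041 mm⁴.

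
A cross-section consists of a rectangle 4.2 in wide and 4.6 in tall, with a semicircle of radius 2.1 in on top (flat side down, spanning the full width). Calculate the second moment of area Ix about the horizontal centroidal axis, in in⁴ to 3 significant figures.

Ix ≈ 88.1 in⁴

Break the section into simple shapes (no overlaps), measuring from the bottom-left corner of the bounding box.
Rectangular body: 4.2 × 4.6, A = 19.32 in², y = 2.3 in, Ī = 34.068 in⁴.
Semicircular cap: semicircle r = 2.1, A = 6.9272 in², y = 5.4913 in, Ī = 2.1346 in⁴.
Centroid: ȳ = ΣA·y / ΣA = 3.1422 in.
Transfer each piece to the horizontal centroidal axis using Ī + A·d² with d = y − 3.1422:
  rectangular body: d = -0.84225 in → contributes +47.773 in⁴
  semicircular cap: d = 2.349 in → contributes +40.358 in⁴
Total I = 88.131 in⁴.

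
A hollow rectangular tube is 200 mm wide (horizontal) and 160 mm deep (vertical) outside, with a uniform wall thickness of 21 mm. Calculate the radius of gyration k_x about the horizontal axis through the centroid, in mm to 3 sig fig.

k_x ≈ 59.1 mm

Break the section into simple shapes (no overlaps), measuring from the bottom-left corner of the bounding box.
Outer rectangle: 200 × 160, A = 32 000 mm², y = 80 mm, Ī = 68 266 667 mm⁴.
Inner void (subtracted): 158 × 118, A = 18 644 mm², y = 80 mm, Ī = 21 633 255 mm⁴.
By symmetry the centroid is at mid-height, ȳ = 80 mm.
All pieces are centred on the horizontal axis through the centroid, so I = ΣĪ (holes subtracted) = 46 633 412 mm⁴.
Radius of gyration: k = √(I/A) = √(46 633 412 / 13 356) = 59.09 mm.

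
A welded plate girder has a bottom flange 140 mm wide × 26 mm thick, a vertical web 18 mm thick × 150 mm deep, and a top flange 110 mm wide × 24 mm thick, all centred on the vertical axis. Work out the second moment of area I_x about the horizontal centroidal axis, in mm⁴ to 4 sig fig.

I_x ≈ 5.265 × 10⁷ mm⁴

Split into non-overlapping primitives; take the origin at the lower-left of the bounding box.
Bottom plate: 140 × 26, A = 3 640 mm², y = 13 mm, Ī = 205 053 mm⁴.
Web plate: 18 × 150, A = 2 700 mm², y = 101 mm, Ī = 5 062 500 mm⁴.
Top plate: 110 × 24, A = 2 640 mm², y = 188 mm, Ī = 126 720 mm⁴.
Centroid: ȳ = ΣA·y / ΣA = 90.9065 mm.
Transfer each piece to the horizontal centroidal axis using Ī + A·d² with d = y − 90.9065:
  bottom plate: d = -77.9065 mm → contributes +22 297 729 mm⁴
  web plate: d = 10.0935 mm → contributes +5 337 575 mm⁴
  top plate: d = 97.0935 mm → contributes +25 014 411 mm⁴
Total I = 52 649 715 mm⁴.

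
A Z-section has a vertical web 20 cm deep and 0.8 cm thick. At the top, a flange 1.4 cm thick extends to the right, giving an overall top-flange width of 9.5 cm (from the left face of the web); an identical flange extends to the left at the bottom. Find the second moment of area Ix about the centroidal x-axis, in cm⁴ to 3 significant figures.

Ix ≈ 2640 cm⁴

Break the section into simple shapes (no overlaps), measuring from the bottom-left corner of the bounding box.
Web: 0.8 × 20, A = 16 cm², y = 10 cm, Ī = 533.33 cm⁴.
Top flange (beyond web): 8.7 × 1.4, A = 12.18 cm², y = 19.3 cm, Ī = 1.9894 cm⁴.
Bottom flange (beyond web): 8.7 × 1.4, A = 12.18 cm², y = 0.7 cm, Ī = 1.9894 cm⁴.
Centroid: ȳ = ΣA·y / ΣA = 10 cm.
Transfer each piece to the centroidal x-axis using Ī + A·d² with d = y − 10:
  web: d = 0 cm → contributes +533.33 cm⁴
  top flange (beyond web): d = 9.3 cm → contributes +1055.4 cm⁴
  bottom flange (beyond web): d = -9.3 cm → contributes +1055.4 cm⁴
Total I = 2644.2 cm⁴.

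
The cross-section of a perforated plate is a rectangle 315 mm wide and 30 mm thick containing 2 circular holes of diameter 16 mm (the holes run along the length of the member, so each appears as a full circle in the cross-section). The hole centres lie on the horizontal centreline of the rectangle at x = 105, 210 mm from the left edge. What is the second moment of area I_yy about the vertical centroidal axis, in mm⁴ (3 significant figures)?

I_yy ≈ 7.70 × 10⁷ mm⁴

Split into non-overlapping primitives; take the origin at the lower-left of the bounding box.
Plate: 315 × 30, A = 9 450 mm², x = 157.5 mm, Ī = 78 139 688 mm⁴.
Hole 1 (subtracted): ⌀16, A = 201.06 mm², x = 105 mm, Ī = 3 217 mm⁴.
Hole 2 (subtracted): ⌀16, A = 201.06 mm², x = 210 mm, Ī = 3 217 mm⁴.
By symmetry the centroid is at mid-width, x̄ = 157.5 mm.
Transfer each piece to the vertical centroidal axis using Ī + A·d² with d = x − 157.5:
  plate: d = 0 mm → contributes +78 139 688 mm⁴
  hole 1: d = -52.5 mm → contributes −557 394 mm⁴
  hole 2: d = 52.5 mm → contributes −557 394 mm⁴
Total I = 77 024 900 mm⁴.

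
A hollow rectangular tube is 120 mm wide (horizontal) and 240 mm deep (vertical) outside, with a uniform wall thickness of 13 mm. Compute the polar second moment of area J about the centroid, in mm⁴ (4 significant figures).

J ≈ 8.122 × 10⁷ mm⁴

Treat the section as a set of non-overlapping primitives; coordinates are from the bounding-box lower-left.
Outer rectangle: 120 × 240, A = 28 800 mm², y = 120 mm, Ī = 138 240 000 mm⁴.
Inner void (subtracted): 94 × 214, A = 20 116 mm², y = 120 mm, Ī = 76 769 361 mm⁴.
By symmetry the centroid is at mid-height, ȳ = 120 mm.
All pieces are centred on the centroidal x-axis, so I = ΣĪ (holes subtracted) = 61 470 639 mm⁴.
Repeating about the centroidal y-axis gives I_y = 19 747 919 mm⁴.
Polar second moment: J = I_x + I_y = 81 218 557 mm⁴.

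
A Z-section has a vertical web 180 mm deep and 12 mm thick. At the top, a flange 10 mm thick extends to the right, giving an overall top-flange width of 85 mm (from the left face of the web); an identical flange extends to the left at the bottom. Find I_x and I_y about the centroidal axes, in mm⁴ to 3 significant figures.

Break the section into simple shapes (no overlaps), measuring from the bottom-left corner of the bounding box.
Web: 12 × 180, A = 2 160 mm², y = 90 mm, Ī = 5 832 000 mm⁴.
Top flange (beyond web): 73 × 10, A = 730 mm², y = 175 mm, Ī = 6083.3 mm⁴.
Bottom flange (beyond web): 73 × 10, A = 730 mm², y = 5 mm, Ī = 6083.3 mm⁴.
Centroid: ȳ = ΣA·y / ΣA = 90 mm.
Transfer each piece to the centroidal x-axis using Ī + A·d² with d = y − 90:
  web: d = 0 mm → contributes +5 832 000 mm⁴
  top flange (beyond web): d = 85 mm → contributes +5 280 333 mm⁴
  bottom flange (beyond web): d = -85 mm → contributes +5 280 333 mm⁴
Total I = 16 392 667 mm⁴.
For the y-axis: x̄ = 79 mm.
Repeating about the centroidal y-axis gives I_y = 3 311 407 mm⁴.

I_x ≈ 1.64 × 10⁷ mm⁴, I_y ≈ 3.31 × 10⁶ mm⁴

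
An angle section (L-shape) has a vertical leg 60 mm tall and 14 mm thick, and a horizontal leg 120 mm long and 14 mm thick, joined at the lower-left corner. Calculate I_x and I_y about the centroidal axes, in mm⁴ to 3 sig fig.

I_x ≈ 5.60 × 10⁵ mm⁴, I_y ≈ 3.33 × 10⁶ mm⁴

Treat the section as a set of non-overlapping primitives; coordinates are from the bounding-box lower-left.
Vertical leg: 14 × 60, A = 840 mm², y = 30 mm, Ī = 252 000 mm⁴.
Horizontal leg (remainder): 106 × 14, A = 1 484 mm², y = 7 mm, Ī = 24 239 mm⁴.
Centroid: ȳ = ΣA·y / ΣA = 15.313 mm.
Transfer each piece to the centroidal x-axis using Ī + A·d² with d = y − 15.313:
  vertical leg: d = 14.687 mm → contributes +433 188 mm⁴
  horizontal leg (remainder): d = -8.3133 mm → contributes +126 798 mm⁴
Total I = 559 987 mm⁴.
For the y-axis: x̄ = 45.313 mm.
Repeating about the centroidal y-axis gives I_y = 3 334 227 mm⁴.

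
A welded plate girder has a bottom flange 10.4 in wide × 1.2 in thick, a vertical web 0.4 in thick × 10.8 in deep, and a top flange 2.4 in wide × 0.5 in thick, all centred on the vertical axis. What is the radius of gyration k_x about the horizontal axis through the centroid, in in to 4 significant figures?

Treat the section as a set of non-overlapping primitives; coordinates are from the bounding-box lower-left.
Bottom plate: 10.4 × 1.2, A = 12.48 in², y = 0.6 in, Ī = 1.4976 in⁴.
Web plate: 0.4 × 10.8, A = 4.32 in², y = 6.6 in, Ī = 41.9904 in⁴.
Top plate: 2.4 × 0.5, A = 1.2 in², y = 12.25 in, Ī = 0.025 in⁴.
Centroid: ȳ = ΣA·y / ΣA = 2.81667 in.
Transfer each piece to the horizontal axis through the centroid using Ī + A·d² with d = y − 2.81667:
  bottom plate: d = -2.21667 in → contributes +62.8195 in⁴
  web plate: d = 3.78333 in → contributes +103.825 in⁴
  top plate: d = 9.43333 in → contributes +106.81 in⁴
Total I = 273.455 in⁴.
Radius of gyration: k = √(I/A) = √(273.455 / 18) = 3.89768 in.

k_x ≈ 3.898 in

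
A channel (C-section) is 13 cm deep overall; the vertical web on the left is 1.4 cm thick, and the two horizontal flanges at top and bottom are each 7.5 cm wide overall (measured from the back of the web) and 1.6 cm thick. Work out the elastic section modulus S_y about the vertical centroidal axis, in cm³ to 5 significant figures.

Decompose the section into non-overlapping parts with the origin at the bottom-left of its bounding rectangle.
Web: 1.4 × 13, A = 18.2 cm², x = 0.7 cm, Ī = 2.972667 cm⁴.
Top flange (beyond web): 6.1 × 1.6, A = 9.76 cm², x = 4.45 cm, Ī = 30.26413 cm⁴.
Bottom flange (beyond web): 6.1 × 1.6, A = 9.76 cm², x = 4.45 cm, Ī = 30.26413 cm⁴.
Centroid: x̄ = ΣA·x / ΣA = 2.640615 cm.
Transfer each piece to the vertical centroidal axis using Ī + A·d² with d = x − 2.640615:
  web: d = -1.940615 cm → contributes +71.51363 cm⁴
  top flange (beyond web): d = 1.809385 cm → contributes +62.21714 cm⁴
  bottom flange (beyond web): d = 1.809385 cm → contributes +62.21714 cm⁴
Total I = 195.9479 cm⁴.
Extreme fibre distance c = 4.859385 cm; S = I/c = 40.3236 cm³.

S_y ≈ 40.324 cm³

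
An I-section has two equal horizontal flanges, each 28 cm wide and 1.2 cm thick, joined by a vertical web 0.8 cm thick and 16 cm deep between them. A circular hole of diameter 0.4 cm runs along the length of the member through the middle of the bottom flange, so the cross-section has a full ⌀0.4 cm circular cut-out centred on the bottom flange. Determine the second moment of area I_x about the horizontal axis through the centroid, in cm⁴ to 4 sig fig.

I_x ≈ 5242 cm⁴

Break the section into simple shapes (no overlaps), measuring from the bottom-left corner of the bounding box.
Bottom flange: 28 × 1.2, A = 33.6 cm², y = 0.6 cm, Ī = 4.032 cm⁴.
Web: 0.8 × 16, A = 12.8 cm², y = 9.2 cm, Ī = 273.067 cm⁴.
Top flange: 28 × 1.2, A = 33.6 cm², y = 17.8 cm, Ī = 4.032 cm⁴.
Hole (subtracted): ⌀0.4, A = 0.125664 cm², y = 0.6 cm, Ī = 0.00125664 cm⁴.
Centroid: ȳ = ΣA·y / ΣA = 9.21353 cm.
Transfer each piece to the horizontal axis through the centroid using Ī + A·d² with d = y − 9.21353:
  bottom flange: d = -8.61353 cm → contributes +2496.91 cm⁴
  web: d = -0.0135301 cm → contributes +273.069 cm⁴
  top flange: d = 8.58647 cm → contributes +2481.27 cm⁴
  hole: d = -8.61353 cm → contributes −9.32461 cm⁴
Total I = 5241.93 cm⁴.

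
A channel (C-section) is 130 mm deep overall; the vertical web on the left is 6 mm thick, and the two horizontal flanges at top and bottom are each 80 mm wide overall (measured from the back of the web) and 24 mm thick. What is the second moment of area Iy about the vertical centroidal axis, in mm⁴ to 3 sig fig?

Split into non-overlapping primitives; take the origin at the lower-left of the bounding box.
Web: 6 × 130, A = 780 mm², x = 3 mm, Ī = 2 340 mm⁴.
Top flange (beyond web): 74 × 24, A = 1 776 mm², x = 43 mm, Ī = 810 448 mm⁴.
Bottom flange (beyond web): 74 × 24, A = 1 776 mm², x = 43 mm, Ī = 810 448 mm⁴.
Centroid: x̄ = ΣA·x / ΣA = 35.798 mm.
Transfer each piece to the vertical centroidal axis using Ī + A·d² with d = x − 35.798:
  web: d = -32.798 mm → contributes +841 382 mm⁴
  top flange (beyond web): d = 7.2022 mm → contributes +902 573 mm⁴
  bottom flange (beyond web): d = 7.2022 mm → contributes +902 573 mm⁴
Total I = 2 646 527 mm⁴.

Iy ≈ 2.65 × 10⁶ mm⁴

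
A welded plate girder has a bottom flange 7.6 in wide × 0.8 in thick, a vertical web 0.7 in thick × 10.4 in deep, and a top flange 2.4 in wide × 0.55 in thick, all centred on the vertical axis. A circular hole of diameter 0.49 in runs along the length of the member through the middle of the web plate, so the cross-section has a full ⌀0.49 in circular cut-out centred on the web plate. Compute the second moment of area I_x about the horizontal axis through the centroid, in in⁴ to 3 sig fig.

Break the section into simple shapes (no overlaps), measuring from the bottom-left corner of the bounding box.
Bottom plate: 7.6 × 0.8, A = 6.08 in², y = 0.4 in, Ī = 0.32427 in⁴.
Web plate: 0.7 × 10.4, A = 7.28 in², y = 6 in, Ī = 65.617 in⁴.
Top plate: 2.4 × 0.55, A = 1.32 in², y = 11.475 in, Ī = 0.033275 in⁴.
Hole (subtracted): ⌀0.49, A = 0.18857 in², y = 6 in, Ī = 0.0028298 in⁴.
Centroid: ȳ = ΣA·y / ΣA = 4.1492 in.
Transfer each piece to the horizontal axis through the centroid using Ī + A·d² with d = y − 4.1492:
  bottom plate: d = -3.7492 in → contributes +85.787 in⁴
  web plate: d = 1.8508 in → contributes +90.555 in⁴
  top plate: d = 7.3258 in → contributes +70.875 in⁴
  hole: d = 1.8508 in → contributes −0.6488 in⁴
Total I = 246.57 in⁴.

I_x ≈ 247 in⁴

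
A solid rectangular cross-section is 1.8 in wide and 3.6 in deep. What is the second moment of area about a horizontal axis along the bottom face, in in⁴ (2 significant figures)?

I_base ≈ 28 in⁴

The section: 1.8 × 3.6, A = 6.48 in², y = 1.8 in, Ī = 6.998 in⁴.
Transfer it to a horizontal axis along the bottom face using Ī + A·d² with d = y − 0:
  the section: d = 1.8 in → contributes +27.99 in⁴
Total I = 27.99 in⁴.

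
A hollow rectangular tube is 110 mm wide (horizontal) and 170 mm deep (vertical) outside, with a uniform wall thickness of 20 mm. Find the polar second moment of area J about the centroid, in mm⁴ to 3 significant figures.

J ≈ 4.74 × 10⁷ mm⁴

Decompose the section into non-overlapping parts with the origin at the bottom-left of its bounding rectangle.
Outer rectangle: 110 × 170, A = 18 700 mm², y = 85 mm, Ī = 45 035 833 mm⁴.
Inner void (subtracted): 70 × 130, A = 9 100 mm², y = 85 mm, Ī = 12 815 833 mm⁴.
By symmetry the centroid is at mid-height, ȳ = 85 mm.
All pieces are centred on the centroidal x-axis, so I = ΣĪ (holes subtracted) = 32 220 000 mm⁴.
Repeating about the centroidal y-axis gives I_y = 15 140 000 mm⁴.
Polar second moment: J = I_x + I_y = 47 360 000 mm⁴.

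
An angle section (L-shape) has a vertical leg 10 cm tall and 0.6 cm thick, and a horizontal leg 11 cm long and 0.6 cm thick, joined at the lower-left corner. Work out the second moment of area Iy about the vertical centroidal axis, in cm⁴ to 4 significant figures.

Decompose the section into non-overlapping parts with the origin at the bottom-left of its bounding rectangle.
Vertical leg: 0.6 × 10, A = 6 cm², x = 0.3 cm, Ī = 0.18 cm⁴.
Horizontal leg (remainder): 10.4 × 0.6, A = 6.24 cm², x = 5.8 cm, Ī = 56.2432 cm⁴.
Centroid: x̄ = ΣA·x / ΣA = 3.10392 cm.
Transfer each piece to the vertical centroidal axis using Ī + A·d² with d = x − 3.10392:
  vertical leg: d = -2.80392 cm → contributes +47.3519 cm⁴
  horizontal leg (remainder): d = 2.69608 cm → contributes +101.601 cm⁴
Total I = 148.953 cm⁴.

Iy ≈ 149.0 cm⁴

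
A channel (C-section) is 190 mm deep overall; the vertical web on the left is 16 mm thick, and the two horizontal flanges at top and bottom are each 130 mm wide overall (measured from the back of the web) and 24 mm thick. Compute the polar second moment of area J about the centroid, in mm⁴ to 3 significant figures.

Split into non-overlapping primitives; take the origin at the lower-left of the bounding box.
Web: 16 × 190, A = 3 040 mm², y = 95 mm, Ī = 9 145 333 mm⁴.
Top flange (beyond web): 114 × 24, A = 2 736 mm², y = 178 mm, Ī = 131 328 mm⁴.
Bottom flange (beyond web): 114 × 24, A = 2 736 mm², y = 12 mm, Ī = 131 328 mm⁴.
By symmetry the centroid is at mid-height, ȳ = 95 mm.
Transfer each piece to the centroidal x-axis using Ī + A·d² with d = y − 95:
  web: d = 0 mm → contributes +9 145 333 mm⁴
  top flange (beyond web): d = 83 mm → contributes +18 979 632 mm⁴
  bottom flange (beyond web): d = -83 mm → contributes +18 979 632 mm⁴
Total I = 47 104 597 mm⁴.
For the y-axis: x̄ = 49.786 mm.
Repeating about the centroidal y-axis gives I_y = 14 247 886 mm⁴.
Polar second moment: J = I_x + I_y = 61 352 484 mm⁴.

J ≈ 6.14 × 10⁷ mm⁴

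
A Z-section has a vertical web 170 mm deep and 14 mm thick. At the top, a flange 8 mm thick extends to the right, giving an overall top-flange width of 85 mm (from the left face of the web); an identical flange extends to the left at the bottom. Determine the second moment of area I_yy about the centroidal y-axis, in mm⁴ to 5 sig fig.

Split into non-overlapping primitives; take the origin at the lower-left of the bounding box.
Web: 14 × 170, A = 2 380 mm², x = 78 mm, Ī = 38873.33 mm⁴.
Top flange (beyond web): 71 × 8, A = 568 mm², x = 120.5 mm, Ī = 238607.3 mm⁴.
Bottom flange (beyond web): 71 × 8, A = 568 mm², x = 35.5 mm, Ī = 238607.3 mm⁴.
Centroid: x̄ = ΣA·x / ΣA = 78 mm.
Transfer each piece to the centroidal y-axis using Ī + A·d² with d = x − 78:
  web: d = 0 mm → contributes +38873.33 mm⁴
  top flange (beyond web): d = 42.5 mm → contributes +1 264 557 mm⁴
  bottom flange (beyond web): d = -42.5 mm → contributes +1 264 557 mm⁴
Total I = 2 567 988 mm⁴.

I_yy ≈ 2.5680 × 10⁶ mm⁴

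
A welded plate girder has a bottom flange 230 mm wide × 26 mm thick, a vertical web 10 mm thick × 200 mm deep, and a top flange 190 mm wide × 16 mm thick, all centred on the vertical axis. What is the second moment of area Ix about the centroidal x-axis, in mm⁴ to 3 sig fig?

Decompose the section into non-overlapping parts with the origin at the bottom-left of its bounding rectangle.
Bottom plate: 230 × 26, A = 5 980 mm², y = 13 mm, Ī = 336 873 mm⁴.
Web plate: 10 × 200, A = 2 000 mm², y = 126 mm, Ī = 6 666 667 mm⁴.
Top plate: 190 × 16, A = 3 040 mm², y = 234 mm, Ī = 64 853 mm⁴.
Centroid: ȳ = ΣA·y / ΣA = 94.474 mm.
Transfer each piece to the centroidal x-axis using Ī + A·d² with d = y − 94.474:
  bottom plate: d = -81.474 mm → contributes +40 031 881 mm⁴
  web plate: d = 31.526 mm → contributes +8 654 484 mm⁴
  top plate: d = 139.53 mm → contributes +59 246 335 mm⁴
Total I = 107 932 701 mm⁴.

Ix ≈ 1.08 × 10⁸ mm⁴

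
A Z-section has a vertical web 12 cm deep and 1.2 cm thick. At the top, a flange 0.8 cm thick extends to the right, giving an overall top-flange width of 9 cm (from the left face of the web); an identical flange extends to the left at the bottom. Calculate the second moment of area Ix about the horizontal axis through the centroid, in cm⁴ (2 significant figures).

Split into non-overlapping primitives; take the origin at the lower-left of the bounding box.
Web: 1.2 × 12, A = 14.4 cm², y = 6 cm, Ī = 172.8 cm⁴.
Top flange (beyond web): 7.8 × 0.8, A = 6.24 cm², y = 11.6 cm, Ī = 0.3328 cm⁴.
Bottom flange (beyond web): 7.8 × 0.8, A = 6.24 cm², y = 0.4 cm, Ī = 0.3328 cm⁴.
Centroid: ȳ = ΣA·y / ΣA = 6 cm.
Transfer each piece to the horizontal axis through the centroid using Ī + A·d² with d = y − 6:
  web: d = 0 cm → contributes +172.8 cm⁴
  top flange (beyond web): d = 5.6 cm → contributes +196 cm⁴
  bottom flange (beyond web): d = -5.6 cm → contributes +196 cm⁴
Total I = 564.8 cm⁴.

Ix ≈ 560 cm⁴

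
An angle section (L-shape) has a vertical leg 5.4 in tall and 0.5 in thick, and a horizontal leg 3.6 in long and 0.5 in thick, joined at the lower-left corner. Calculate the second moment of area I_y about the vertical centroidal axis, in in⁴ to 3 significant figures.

I_y ≈ 4.49 in⁴

Treat the section as a set of non-overlapping primitives; coordinates are from the bounding-box lower-left.
Vertical leg: 0.5 × 5.4, A = 2.7 in², x = 0.25 in, Ī = 0.05625 in⁴.
Horizontal leg (remainder): 3.1 × 0.5, A = 1.55 in², x = 2.05 in, Ī = 1.2413 in⁴.
Centroid: x̄ = ΣA·x / ΣA = 0.90647 in.
Transfer each piece to the vertical centroidal axis using Ī + A·d² with d = x − 0.90647:
  vertical leg: d = -0.65647 in → contributes +1.2198 in⁴
  horizontal leg (remainder): d = 1.1435 in → contributes +3.2682 in⁴
Total I = 4.488 in⁴.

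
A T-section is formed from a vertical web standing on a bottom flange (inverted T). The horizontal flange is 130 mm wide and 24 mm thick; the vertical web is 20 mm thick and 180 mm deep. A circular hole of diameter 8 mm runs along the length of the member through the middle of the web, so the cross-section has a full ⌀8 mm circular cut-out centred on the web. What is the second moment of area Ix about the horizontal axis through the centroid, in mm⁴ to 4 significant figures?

Ix ≈ 2.715 × 10⁷ mm⁴

Split into non-overlapping primitives; take the origin at the lower-left of the bounding box.
Flange: 130 × 24, A = 3 120 mm², y = 12 mm, Ī = 149 760 mm⁴.
Web: 20 × 180, A = 3 600 mm², y = 114 mm, Ī = 9 720 000 mm⁴.
Hole (subtracted): ⌀8, A = 50.2655 mm², y = 114 mm, Ī = 201.062 mm⁴.
Centroid: ȳ = ΣA·y / ΣA = 66.286 mm.
Transfer each piece to the horizontal axis through the centroid using Ī + A·d² with d = y − 66.286:
  flange: d = -54.286 mm → contributes +9 344 291 mm⁴
  web: d = 47.714 mm → contributes +17 915 868 mm⁴
  hole: d = 47.714 mm → contributes −114 637 mm⁴
Total I = 27 145 522 mm⁴.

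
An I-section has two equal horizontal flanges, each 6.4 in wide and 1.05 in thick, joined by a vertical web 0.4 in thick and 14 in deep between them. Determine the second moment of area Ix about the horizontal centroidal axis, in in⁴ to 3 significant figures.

Ix ≈ 854 in⁴

Break the section into simple shapes (no overlaps), measuring from the bottom-left corner of the bounding box.
Bottom flange: 6.4 × 1.05, A = 6.72 in², y = 0.525 in, Ī = 0.6174 in⁴.
Web: 0.4 × 14, A = 5.6 in², y = 8.05 in, Ī = 91.467 in⁴.
Top flange: 6.4 × 1.05, A = 6.72 in², y = 15.575 in, Ī = 0.6174 in⁴.
By symmetry the centroid is at mid-height, ȳ = 8.05 in.
Transfer each piece to the horizontal centroidal axis using Ī + A·d² with d = y − 8.05:
  bottom flange: d = -7.525 in → contributes +381.14 in⁴
  web: d = 0 in → contributes +91.467 in⁴
  top flange: d = 7.525 in → contributes +381.14 in⁴
Total I = 853.75 in⁴.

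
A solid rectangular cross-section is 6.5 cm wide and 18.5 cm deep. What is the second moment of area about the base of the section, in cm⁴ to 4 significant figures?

I_base ≈ 1.372 × 10⁴ cm⁴

The section: 6.5 × 18.5, A = 120.25 cm², y = 9.25 cm, Ī = 3429.63 cm⁴.
Transfer it to the bottom edge using Ī + A·d² with d = y − 0:
  the section: d = 9.25 cm → contributes +13718.5 cm⁴
Total I = 13718.5 cm⁴.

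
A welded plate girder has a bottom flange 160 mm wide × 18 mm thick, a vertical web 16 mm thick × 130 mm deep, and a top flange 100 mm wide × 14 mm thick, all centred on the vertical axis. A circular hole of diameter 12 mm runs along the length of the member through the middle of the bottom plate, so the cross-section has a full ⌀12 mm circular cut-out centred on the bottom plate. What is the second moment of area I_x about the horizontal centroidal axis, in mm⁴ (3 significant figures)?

Decompose the section into non-overlapping parts with the origin at the bottom-left of its bounding rectangle.
Bottom plate: 160 × 18, A = 2 880 mm², y = 9 mm, Ī = 77 760 mm⁴.
Web plate: 16 × 130, A = 2 080 mm², y = 83 mm, Ī = 2 929 333 mm⁴.
Top plate: 100 × 14, A = 1 400 mm², y = 155 mm, Ī = 22 867 mm⁴.
Hole (subtracted): ⌀12, A = 113.1 mm², y = 9 mm, Ī = 1017.9 mm⁴.
Centroid: ȳ = ΣA·y / ΣA = 66.36 mm.
Transfer each piece to the horizontal centroidal axis using Ī + A·d² with d = y − 66.36:
  bottom plate: d = -57.36 mm → contributes +9 553 325 mm⁴
  web plate: d = 16.64 mm → contributes +3 505 290 mm⁴
  top plate: d = 88.64 mm → contributes +11 022 829 mm⁴
  hole: d = -57.36 mm → contributes −373 122 mm⁴
Total I = 23 708 321 mm⁴.

I_x ≈ 2.37 × 10⁷ mm⁴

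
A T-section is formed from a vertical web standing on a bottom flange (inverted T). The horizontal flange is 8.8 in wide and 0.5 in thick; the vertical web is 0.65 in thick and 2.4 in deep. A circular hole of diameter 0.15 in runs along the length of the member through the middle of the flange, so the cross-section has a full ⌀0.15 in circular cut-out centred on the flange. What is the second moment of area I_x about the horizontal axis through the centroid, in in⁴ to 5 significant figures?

Decompose the section into non-overlapping parts with the origin at the bottom-left of its bounding rectangle.
Flange: 8.8 × 0.5, A = 4.4 in², y = 0.25 in, Ī = 0.09166667 in⁴.
Web: 0.65 × 2.4, A = 1.56 in², y = 1.7 in, Ī = 0.7488 in⁴.
Hole (subtracted): ⌀0.15, A = 0.01767146 in², y = 0.25 in, Ī = 0.00002485049 in⁴.
Centroid: ȳ = ΣA·y / ΣA = 0.6306589 in.
Transfer each piece to the horizontal axis through the centroid using Ī + A·d² with d = y − 0.6306589:
  flange: d = -0.3806589 in → contributes +0.7292318 in⁴
  web: d = 1.069341 in → contributes +2.532645 in⁴
  hole: d = -0.3806589 in → contributes −0.002585465 in⁴
Total I = 3.259291 in⁴.

I_x ≈ 3.2593 in⁴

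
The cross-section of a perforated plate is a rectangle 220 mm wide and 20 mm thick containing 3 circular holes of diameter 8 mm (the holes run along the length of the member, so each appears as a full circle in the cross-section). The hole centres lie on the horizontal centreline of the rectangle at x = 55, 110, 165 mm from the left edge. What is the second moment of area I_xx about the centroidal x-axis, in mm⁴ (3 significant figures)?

I_xx ≈ 1.46 × 10⁵ mm⁴

Break the section into simple shapes (no overlaps), measuring from the bottom-left corner of the bounding box.
Plate: 220 × 20, A = 4 400 mm², y = 10 mm, Ī = 146 667 mm⁴.
Hole 1 (subtracted): ⌀8, A = 50.265 mm², y = 10 mm, Ī = 201.06 mm⁴.
Hole 2 (subtracted): ⌀8, A = 50.265 mm², y = 10 mm, Ī = 201.06 mm⁴.
Hole 3 (subtracted): ⌀8, A = 50.265 mm², y = 10 mm, Ī = 201.06 mm⁴.
By symmetry the centroid is at mid-height, ȳ = 10 mm.
All pieces are centred on the centroidal x-axis, so I = ΣĪ (holes subtracted) = 146 063 mm⁴.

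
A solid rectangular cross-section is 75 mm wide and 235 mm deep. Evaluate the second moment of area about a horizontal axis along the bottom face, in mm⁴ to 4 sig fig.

I_base ≈ 3.244 × 10⁸ mm⁴

The section: 75 × 235, A = 17 625 mm², y = 117.5 mm, Ī = 81 111 719 mm⁴.
Transfer it to a horizontal axis along the bottom face using Ī + A·d² with d = y − 0:
  the section: d = 117.5 mm → contributes +324 446 875 mm⁴
Total I = 324 446 875 mm⁴.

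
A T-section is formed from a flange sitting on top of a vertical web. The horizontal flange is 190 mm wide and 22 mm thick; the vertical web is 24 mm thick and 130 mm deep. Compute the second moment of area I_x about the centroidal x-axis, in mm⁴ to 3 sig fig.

I_x ≈ 1.49 × 10⁷ mm⁴

Break the section into simple shapes (no overlaps), measuring from the bottom-left corner of the bounding box.
Flange: 190 × 22, A = 4 180 mm², y = 141 mm, Ī = 168 593 mm⁴.
Web: 24 × 130, A = 3 120 mm², y = 65 mm, Ī = 4 394 000 mm⁴.
Centroid: ȳ = ΣA·y / ΣA = 108.52 mm.
Transfer each piece to the centroidal x-axis using Ī + A·d² with d = y − 108.52:
  flange: d = 32.482 mm → contributes +4 578 881 mm⁴
  web: d = -43.518 mm → contributes +10 302 655 mm⁴
Total I = 14 881 536 mm⁴.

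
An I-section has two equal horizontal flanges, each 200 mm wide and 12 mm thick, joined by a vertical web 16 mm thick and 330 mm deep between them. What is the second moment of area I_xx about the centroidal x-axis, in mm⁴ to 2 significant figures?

Break the section into simple shapes (no overlaps), measuring from the bottom-left corner of the bounding box.
Bottom flange: 200 × 12, A = 2 400 mm², y = 6 mm, Ī = 28 800 mm⁴.
Web: 16 × 330, A = 5 280 mm², y = 177 mm, Ī = 47 916 000 mm⁴.
Top flange: 200 × 12, A = 2 400 mm², y = 348 mm, Ī = 28 800 mm⁴.
By symmetry the centroid is at mid-height, ȳ = 177 mm.
Transfer each piece to the centroidal x-axis using Ī + A·d² with d = y − 177:
  bottom flange: d = -171 mm → contributes +70 207 200 mm⁴
  web: d = 0 mm → contributes +47 916 000 mm⁴
  top flange: d = 171 mm → contributes +70 207 200 mm⁴
Total I = 188 330 400 mm⁴.

I_xx ≈ 1.9 × 10⁸ mm⁴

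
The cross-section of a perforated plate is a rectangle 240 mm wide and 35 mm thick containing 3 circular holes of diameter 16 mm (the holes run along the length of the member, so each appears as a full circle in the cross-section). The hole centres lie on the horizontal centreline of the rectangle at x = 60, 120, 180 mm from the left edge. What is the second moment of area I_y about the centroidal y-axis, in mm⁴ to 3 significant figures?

Split into non-overlapping primitives; take the origin at the lower-left of the bounding box.
Plate: 240 × 35, A = 8 400 mm², x = 120 mm, Ī = 40 320 000 mm⁴.
Hole 1 (subtracted): ⌀16, A = 201.06 mm², x = 60 mm, Ī = 3 217 mm⁴.
Hole 2 (subtracted): ⌀16, A = 201.06 mm², x = 120 mm, Ī = 3 217 mm⁴.
Hole 3 (subtracted): ⌀16, A = 201.06 mm², x = 180 mm, Ī = 3 217 mm⁴.
By symmetry the centroid is at mid-width, x̄ = 120 mm.
Transfer each piece to the centroidal y-axis using Ī + A·d² with d = x − 120:
  plate: d = 0 mm → contributes +40 320 000 mm⁴
  hole 1: d = -60 mm → contributes −727 040 mm⁴
  hole 2: d = 0 mm → contributes −3 217 mm⁴
  hole 3: d = 60 mm → contributes −727 040 mm⁴
Total I = 38 862 703 mm⁴.

I_y ≈ 3.89 × 10⁷ mm⁴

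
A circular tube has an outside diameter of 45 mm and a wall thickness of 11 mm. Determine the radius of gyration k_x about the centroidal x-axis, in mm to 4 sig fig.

k_x ≈ 12.63 mm

Split into non-overlapping primitives; take the origin at the lower-left of the bounding box.
Outer circle: ⌀45, A = 1590.43 mm², y = 22.5 mm, Ī = 201 289 mm⁴.
Bore (subtracted): ⌀23, A = 415.476 mm², y = 22.5 mm, Ī = 13736.7 mm⁴.
By symmetry the centroid is at mid-height, ȳ = 22.5 mm.
All pieces are centred on the centroidal x-axis, so I = ΣĪ (holes subtracted) = 187 552 mm⁴.
Radius of gyration: k = √(I/A) = √(187 552 / 1174.96) = 12.6343 mm.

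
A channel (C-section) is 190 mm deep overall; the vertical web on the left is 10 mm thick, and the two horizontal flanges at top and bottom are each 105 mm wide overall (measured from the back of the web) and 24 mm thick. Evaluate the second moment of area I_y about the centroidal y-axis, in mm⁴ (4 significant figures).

I_y ≈ 7.142 × 10⁶ mm⁴

Decompose the section into non-overlapping parts with the origin at the bottom-left of its bounding rectangle.
Web: 10 × 190, A = 1 900 mm², x = 5 mm, Ī = 15833.3 mm⁴.
Top flange (beyond web): 95 × 24, A = 2 280 mm², x = 57.5 mm, Ī = 1 714 750 mm⁴.
Bottom flange (beyond web): 95 × 24, A = 2 280 mm², x = 57.5 mm, Ī = 1 714 750 mm⁴.
Centroid: x̄ = ΣA·x / ΣA = 42.0588 mm.
Transfer each piece to the centroidal y-axis using Ī + A·d² with d = x − 42.0588:
  web: d = -37.0588 mm → contributes +2 625 210 mm⁴
  top flange (beyond web): d = 15.4412 mm → contributes +2 258 370 mm⁴
  bottom flange (beyond web): d = 15.4412 mm → contributes +2 258 370 mm⁴
Total I = 7 141 951 mm⁴.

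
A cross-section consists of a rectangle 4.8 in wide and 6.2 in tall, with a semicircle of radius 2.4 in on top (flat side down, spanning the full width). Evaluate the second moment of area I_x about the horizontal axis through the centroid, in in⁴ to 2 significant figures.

Split into non-overlapping primitives; take the origin at the lower-left of the bounding box.
Rectangular body: 4.8 × 6.2, A = 29.76 in², y = 3.1 in, Ī = 95.33 in⁴.
Semicircular cap: semicircle r = 2.4, A = 9.048 in², y = 7.219 in, Ī = 3.641 in⁴.
Centroid: ȳ = ΣA·y / ΣA = 4.06 in.
Transfer each piece to the horizontal axis through the centroid using Ī + A·d² with d = y − 4.06:
  rectangular body: d = -0.9602 in → contributes +122.8 in⁴
  semicircular cap: d = 3.158 in → contributes +93.9 in⁴
Total I = 216.7 in⁴.

I_x ≈ 220 in⁴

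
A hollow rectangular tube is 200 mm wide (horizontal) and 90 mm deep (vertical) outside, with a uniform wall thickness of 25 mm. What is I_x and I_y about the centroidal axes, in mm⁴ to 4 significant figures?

Decompose the section into non-overlapping parts with the origin at the bottom-left of its bounding rectangle.
Outer rectangle: 200 × 90, A = 18 000 mm², y = 45 mm, Ī = 12 150 000 mm⁴.
Inner void (subtracted): 150 × 40, A = 6 000 mm², y = 45 mm, Ī = 800 000 mm⁴.
By symmetry the centroid is at mid-height, ȳ = 45 mm.
All pieces are centred on the centroidal x-axis, so I = ΣĪ (holes subtracted) = 11 350 000 mm⁴.
Repeating about the centroidal y-axis gives I_y = 48 750 000 mm⁴.

I_x ≈ 1.135 × 10⁷ mm⁴, I_y ≈ 4.875 × 10⁷ mm⁴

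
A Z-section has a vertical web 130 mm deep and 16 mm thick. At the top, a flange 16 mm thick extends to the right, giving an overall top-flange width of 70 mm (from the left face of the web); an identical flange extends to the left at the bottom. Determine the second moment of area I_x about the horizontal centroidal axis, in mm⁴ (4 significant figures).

I_x ≈ 8.580 × 10⁶ mm⁴

Break the section into simple shapes (no overlaps), measuring from the bottom-left corner of the bounding box.
Web: 16 × 130, A = 2 080 mm², y = 65 mm, Ī = 2 929 333 mm⁴.
Top flange (beyond web): 54 × 16, A = 864 mm², y = 122 mm, Ī = 18 432 mm⁴.
Bottom flange (beyond web): 54 × 16, A = 864 mm², y = 8 mm, Ī = 18 432 mm⁴.
Centroid: ȳ = ΣA·y / ΣA = 65 mm.
Transfer each piece to the horizontal centroidal axis using Ī + A·d² with d = y − 65:
  web: d = 0 mm → contributes +2 929 333 mm⁴
  top flange (beyond web): d = 57 mm → contributes +2 825 568 mm⁴
  bottom flange (beyond web): d = -57 mm → contributes +2 825 568 mm⁴
Total I = 8 580 469 mm⁴.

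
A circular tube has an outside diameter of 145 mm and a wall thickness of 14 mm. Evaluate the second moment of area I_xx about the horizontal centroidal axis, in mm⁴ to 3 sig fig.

I_xx ≈ 1.25 × 10⁷ mm⁴

Treat the section as a set of non-overlapping primitives; coordinates are from the bounding-box lower-left.
Outer circle: ⌀145, A = 16 513 mm², y = 72.5 mm, Ī = 21 699 109 mm⁴.
Bore (subtracted): ⌀117, A = 10 751 mm², y = 72.5 mm, Ī = 9 198 422 mm⁴.
By symmetry the centroid is at mid-height, ȳ = 72.5 mm.
All pieces are centred on the horizontal centroidal axis, so I = ΣĪ (holes subtracted) = 12 500 687 mm⁴.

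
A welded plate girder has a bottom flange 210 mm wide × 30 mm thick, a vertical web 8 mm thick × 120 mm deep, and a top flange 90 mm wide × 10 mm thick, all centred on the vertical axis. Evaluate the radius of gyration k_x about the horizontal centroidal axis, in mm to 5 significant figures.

k_x ≈ 49.343 mm

Break the section into simple shapes (no overlaps), measuring from the bottom-left corner of the bounding box.
Bottom plate: 210 × 30, A = 6 300 mm², y = 15 mm, Ī = 472 500 mm⁴.
Web plate: 8 × 120, A = 960 mm², y = 90 mm, Ī = 1 152 000 mm⁴.
Top plate: 90 × 10, A = 900 mm², y = 155 mm, Ī = 7 500 mm⁴.
Centroid: ȳ = ΣA·y / ΣA = 39.26471 mm.
Transfer each piece to the horizontal centroidal axis using Ī + A·d² with d = y − 39.26471:
  bottom plate: d = -24.26471 mm → contributes +4 181 788 mm⁴
  web plate: d = 50.73529 mm → contributes +3 623 107 mm⁴
  top plate: d = 115.7353 mm → contributes +12 062 692 mm⁴
Total I = 19 867 588 mm⁴.
Radius of gyration: k = √(I/A) = √(19 867 588 / 8 160) = 49.34322 mm.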